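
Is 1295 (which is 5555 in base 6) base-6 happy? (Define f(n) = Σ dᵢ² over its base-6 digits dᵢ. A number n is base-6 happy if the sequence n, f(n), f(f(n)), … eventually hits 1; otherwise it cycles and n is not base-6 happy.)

1295 = (5,5,5,5)_6 → 5² + 5² + 5² + 5² = 25 + 25 + 25 + 25 = 100
100 = (2,4,4)_6 → 2² + 4² + 4² = 4 + 16 + 16 = 36
36 = (1,0,0)_6 → 1² + 0² + 0² = 1 + 0 + 0 = 1  — reached 1.

base-6 happy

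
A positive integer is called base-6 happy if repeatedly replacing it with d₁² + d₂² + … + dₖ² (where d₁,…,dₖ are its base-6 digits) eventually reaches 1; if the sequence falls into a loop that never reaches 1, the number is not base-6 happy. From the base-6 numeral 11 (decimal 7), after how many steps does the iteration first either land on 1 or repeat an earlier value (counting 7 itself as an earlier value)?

12

7 = (1,1)_6 → 1² + 1² = 2
2 = (2)_6 → 2² = 4
4 = (4)_6 → 4² = 16
16 = (2,4)_6 → 2² + 4² = 20
20 = (3,2)_6 → 3² + 2² = 13
13 = (2,1)_6 → 2² + 1² = 5
5 = (5)_6 → 5² = 25
25 = (4,1)_6 → 4² + 1² = 17
17 = (2,5)_6 → 2² + 5² = 29
29 = (4,5)_6 → 4² + 5² = 41
41 = (1,0,5)_6 → 1² + 0² + 5² = 26
26 = (4,2)_6 → 4² + 2² = 20  — 20 repeats.
That took 12 steps.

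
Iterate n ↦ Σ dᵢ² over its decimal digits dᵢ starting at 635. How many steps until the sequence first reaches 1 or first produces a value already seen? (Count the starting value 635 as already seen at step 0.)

6

635 → 6² + 3² + 5² = 36 + 9 + 25 = 70
70 → 7² + 0² = 49 + 0 = 49
49 → 4² + 9² = 16 + 81 = 97
97 → 9² + 7² = 81 + 49 = 130
130 → 1² + 3² + 0² = 1 + 9 + 0 = 10
10 → 1² + 0² = 1 + 0 = 1  — reached 1.
That took 6 steps.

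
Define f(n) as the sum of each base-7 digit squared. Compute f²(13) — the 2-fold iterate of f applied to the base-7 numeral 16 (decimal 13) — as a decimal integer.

29

13 = (1,6)_7 → 1² + 6² = 37
37 = (5,2)_7 → 5² + 2² = 29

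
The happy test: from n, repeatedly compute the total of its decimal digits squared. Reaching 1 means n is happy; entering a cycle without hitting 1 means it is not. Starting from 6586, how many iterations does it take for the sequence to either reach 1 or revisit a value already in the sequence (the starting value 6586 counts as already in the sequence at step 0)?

12

6586 → 6² + 5² + 8² + 6² = 36 + 25 + 64 + 36 = 161
161 → 1² + 6² + 1² = 1 + 36 + 1 = 38
38 → 3² + 8² = 9 + 64 = 73
73 → 7² + 3² = 49 + 9 = 58
58 → 5² + 8² = 25 + 64 = 89
89 → 8² + 9² = 64 + 81 = 145
145 → 1² + 4² + 5² = 1 + 16 + 25 = 42
42 → 4² + 2² = 16 + 4 = 20
20 → 2² + 0² = 4 + 0 = 4
4 → 4² = 16
16 → 1² + 6² = 1 + 36 = 37
37 → 3² + 7² = 9 + 49 = 58  — 58 repeats.
That took 12 steps.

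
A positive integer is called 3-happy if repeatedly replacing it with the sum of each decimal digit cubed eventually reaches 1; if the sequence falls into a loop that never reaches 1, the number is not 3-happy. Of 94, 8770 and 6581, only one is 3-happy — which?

8770

94: 94 → 793 → 1099 → 1459 → 919 → 1459  — repeats 1459 (not 3-happy)
8770: 8770 → 1198 → 1243 → 100 → 1  — reaches 1 (3-happy)
6581: 6581 → 854 → 701 → 344 → 155 → 251 → 134 → 92 → 737 → 713 → 371 → 371  — repeats 371 (not 3-happy)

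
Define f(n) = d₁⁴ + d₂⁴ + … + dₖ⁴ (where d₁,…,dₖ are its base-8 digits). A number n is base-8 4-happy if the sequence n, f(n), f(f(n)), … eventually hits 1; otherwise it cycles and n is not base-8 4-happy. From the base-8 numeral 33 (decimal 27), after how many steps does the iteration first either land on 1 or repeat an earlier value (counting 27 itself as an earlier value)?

4

27 = (3,3)_8 → 3⁴ + 3⁴ = 81 + 81 = 162
162 = (2,4,2)_8 → 2⁴ + 4⁴ + 2⁴ = 16 + 256 + 16 = 288
288 = (4,4,0)_8 → 4⁴ + 4⁴ + 0⁴ = 256 + 256 + 0 = 512
512 = (1,0,0,0)_8 → 1⁴ + 0⁴ + 0⁴ + 0⁴ = 1 + 0 + 0 + 0 = 1  — reached 1.
That took 4 steps.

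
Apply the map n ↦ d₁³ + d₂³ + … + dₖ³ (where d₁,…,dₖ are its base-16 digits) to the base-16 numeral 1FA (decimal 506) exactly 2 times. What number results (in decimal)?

515

506 = (1,15,10)_16 → 1³ + 15³ + 10³ = 1 + 3375 + 1000 = 4376
4376 = (1,1,1,8)_16 → 1³ + 1³ + 1³ + 8³ = 1 + 1 + 1 + 512 = 515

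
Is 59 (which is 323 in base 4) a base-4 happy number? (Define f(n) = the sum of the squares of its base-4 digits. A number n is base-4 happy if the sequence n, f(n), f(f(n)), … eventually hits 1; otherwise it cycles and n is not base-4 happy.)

base-4 happy

59 = (3,2,3)_4 → 3² + 2² + 3² = 9 + 4 + 9 = 22
22 = (1,1,2)_4 → 1² + 1² + 2² = 1 + 1 + 4 = 6
6 = (1,2)_4 → 1² + 2² = 1 + 4 = 5
5 = (1,1)_4 → 1² + 1² = 1 + 1 = 2
2 = (2)_4 → 2² = 4
4 = (1,0)_4 → 1² + 0² = 1 + 0 = 1  — reached 1.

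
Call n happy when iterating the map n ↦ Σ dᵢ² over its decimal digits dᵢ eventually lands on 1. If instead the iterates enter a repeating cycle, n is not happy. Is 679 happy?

679 → 6² + 7² + 9² = 166
166 → 1² + 6² + 6² = 73
73 → 7² + 3² = 58
58 → 5² + 8² = 89
89 → 8² + 9² = 145
145 → 1² + 4² + 5² = 42
42 → 4² + 2² = 20
20 → 2² + 0² = 4
4 → 4² = 16
16 → 1² + 6² = 37
37 → 3² + 7² = 58  — 58 already seen; the sequence cycles without reaching 1.

not happy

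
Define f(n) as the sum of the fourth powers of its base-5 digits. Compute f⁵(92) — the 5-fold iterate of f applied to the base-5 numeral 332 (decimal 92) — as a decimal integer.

594

92 = (3,3,2)_5 → 3⁴ + 3⁴ + 2⁴ = 81 + 81 + 16 = 178
178 = (1,2,0,3)_5 → 1⁴ + 2⁴ + 0⁴ + 3⁴ = 1 + 16 + 0 + 81 = 98
98 = (3,4,3)_5 → 3⁴ + 4⁴ + 3⁴ = 81 + 256 + 81 = 418
418 = (3,1,3,3)_5 → 3⁴ + 1⁴ + 3⁴ + 3⁴ = 81 + 1 + 81 + 81 = 244
244 = (1,4,3,4)_5 → 1⁴ + 4⁴ + 3⁴ + 4⁴ = 1 + 256 + 81 + 256 = 594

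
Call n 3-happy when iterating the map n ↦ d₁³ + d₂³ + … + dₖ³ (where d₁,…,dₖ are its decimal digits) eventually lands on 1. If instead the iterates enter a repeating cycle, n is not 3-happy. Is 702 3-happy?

not 3-happy

702 → 7³ + 0³ + 2³ = 343 + 0 + 8 = 351
351 → 3³ + 5³ + 1³ = 27 + 125 + 1 = 153
153 → 1³ + 5³ + 3³ = 1 + 125 + 27 = 153  — 153 already seen; the sequence cycles without reaching 1.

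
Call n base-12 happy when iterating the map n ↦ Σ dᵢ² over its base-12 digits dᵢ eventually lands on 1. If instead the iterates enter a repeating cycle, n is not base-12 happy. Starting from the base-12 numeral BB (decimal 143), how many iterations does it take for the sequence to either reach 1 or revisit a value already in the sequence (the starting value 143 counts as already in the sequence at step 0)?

14

143 = (11,11)_12 → 11² + 11² = 242
242 = (1,8,2)_12 → 1² + 8² + 2² = 69
69 = (5,9)_12 → 5² + 9² = 106
106 = (8,10)_12 → 8² + 10² = 164
164 = (1,1,8)_12 → 1² + 1² + 8² = 66
66 = (5,6)_12 → 5² + 6² = 61
61 = (5,1)_12 → 5² + 1² = 26
26 = (2,2)_12 → 2² + 2² = 8
8 = (8)_12 → 8² = 64
64 = (5,4)_12 → 5² + 4² = 41
41 = (3,5)_12 → 3² + 5² = 34
34 = (2,10)_12 → 2² + 10² = 104
104 = (8,8)_12 → 8² + 8² = 128
128 = (10,8)_12 → 10² + 8² = 164  — 164 repeats.
That took 14 steps.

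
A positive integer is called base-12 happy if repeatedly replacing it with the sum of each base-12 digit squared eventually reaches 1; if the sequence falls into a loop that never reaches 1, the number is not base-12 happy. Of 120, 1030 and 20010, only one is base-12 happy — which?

120: 120 → 100 → 80 → 100  — repeats 100 (not base-12 happy)
1030: 1030 → 150 → 37 → 10 → 100 → 80 → 100  — repeats 100 (not base-12 happy)
20010: 20010 → 314 → 12 → 1  — reaches 1 (base-12 happy)

20010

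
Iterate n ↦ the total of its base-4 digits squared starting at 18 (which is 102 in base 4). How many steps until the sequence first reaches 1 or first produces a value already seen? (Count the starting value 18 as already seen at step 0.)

18 = (1,0,2)_4 → 1² + 0² + 2² = 1 + 0 + 4 = 5
5 = (1,1)_4 → 1² + 1² = 1 + 1 = 2
2 = (2)_4 → 2² = 4
4 = (1,0)_4 → 1² + 0² = 1 + 0 = 1  — reached 1.
That took 4 steps.

4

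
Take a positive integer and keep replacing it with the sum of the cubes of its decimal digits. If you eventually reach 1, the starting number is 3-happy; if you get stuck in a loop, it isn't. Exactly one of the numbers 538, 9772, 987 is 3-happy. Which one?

538: 538 → 664 → 496 → 1009 → 730 → 370 → 370  — repeats 370 (not 3-happy)
9772: 9772 → 1423 → 100 → 1  — reaches 1 (3-happy)
987: 987 → 1584 → 702 → 351 → 153 → 153  — repeats 153 (not 3-happy)

9772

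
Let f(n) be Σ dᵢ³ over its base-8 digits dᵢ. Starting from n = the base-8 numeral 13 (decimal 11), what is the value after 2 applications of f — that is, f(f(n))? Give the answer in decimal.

91

11 = (1,3)_8 → 28
28 = (3,4)_8 → 91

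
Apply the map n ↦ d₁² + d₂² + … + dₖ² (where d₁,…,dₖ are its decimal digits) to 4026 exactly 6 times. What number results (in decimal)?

145

4026 → 4² + 0² + 2² + 6² = 56
56 → 5² + 6² = 61
61 → 6² + 1² = 37
37 → 3² + 7² = 58
58 → 5² + 8² = 89
89 → 8² + 9² = 145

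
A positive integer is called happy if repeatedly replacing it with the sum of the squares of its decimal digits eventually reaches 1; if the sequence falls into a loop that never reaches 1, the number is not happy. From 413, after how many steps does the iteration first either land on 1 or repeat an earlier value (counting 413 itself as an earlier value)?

11

413 → 4² + 1² + 3² = 16 + 1 + 9 = 26
26 → 2² + 6² = 4 + 36 = 40
40 → 4² + 0² = 16 + 0 = 16
16 → 1² + 6² = 1 + 36 = 37
37 → 3² + 7² = 9 + 49 = 58
58 → 5² + 8² = 25 + 64 = 89
89 → 8² + 9² = 64 + 81 = 145
145 → 1² + 4² + 5² = 1 + 16 + 25 = 42
42 → 4² + 2² = 16 + 4 = 20
20 → 2² + 0² = 4 + 0 = 4
4 → 4² = 16  — 16 repeats.
That took 11 steps.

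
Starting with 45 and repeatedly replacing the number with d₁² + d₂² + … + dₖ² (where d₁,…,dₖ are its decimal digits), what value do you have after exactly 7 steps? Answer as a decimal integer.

89

45 → 4² + 5² = 41
41 → 4² + 1² = 17
17 → 1² + 7² = 50
50 → 5² + 0² = 25
25 → 2² + 5² = 29
29 → 2² + 9² = 85
85 → 8² + 5² = 89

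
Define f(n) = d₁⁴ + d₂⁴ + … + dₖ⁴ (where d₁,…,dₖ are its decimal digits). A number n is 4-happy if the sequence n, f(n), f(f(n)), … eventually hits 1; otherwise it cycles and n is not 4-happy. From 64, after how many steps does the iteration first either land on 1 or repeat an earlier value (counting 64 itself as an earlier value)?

64 → 1552
1552 → 1267
1267 → 3714
3714 → 2739
2739 → 9059
9059 → 13747
13747 → 5140
5140 → 882
882 → 8208
8208 → 8208  — 8208 repeats.
That took 10 steps.

10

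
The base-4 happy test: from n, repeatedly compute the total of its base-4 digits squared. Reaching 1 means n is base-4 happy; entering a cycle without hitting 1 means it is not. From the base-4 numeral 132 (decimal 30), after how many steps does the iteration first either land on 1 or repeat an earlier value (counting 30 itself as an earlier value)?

6

30 = (1,3,2)_4 → 1² + 3² + 2² = 14
14 = (3,2)_4 → 3² + 2² = 13
13 = (3,1)_4 → 3² + 1² = 10
10 = (2,2)_4 → 2² + 2² = 8
8 = (2,0)_4 → 2² + 0² = 4
4 = (1,0)_4 → 1² + 0² = 1  — reached 1.
That took 6 steps.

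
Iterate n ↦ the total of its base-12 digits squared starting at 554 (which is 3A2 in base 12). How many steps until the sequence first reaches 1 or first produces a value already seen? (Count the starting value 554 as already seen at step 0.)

554 = (3,10,2)_12 → 3² + 10² + 2² = 113
113 = (9,5)_12 → 9² + 5² = 106
106 = (8,10)_12 → 8² + 10² = 164
164 = (1,1,8)_12 → 1² + 1² + 8² = 66
66 = (5,6)_12 → 5² + 6² = 61
61 = (5,1)_12 → 5² + 1² = 26
26 = (2,2)_12 → 2² + 2² = 8
8 = (8)_12 → 8² = 64
64 = (5,4)_12 → 5² + 4² = 41
41 = (3,5)_12 → 3² + 5² = 34
34 = (2,10)_12 → 2² + 10² = 104
104 = (8,8)_12 → 8² + 8² = 128
128 = (10,8)_12 → 10² + 8² = 164  — 164 repeats.
That took 13 steps.

13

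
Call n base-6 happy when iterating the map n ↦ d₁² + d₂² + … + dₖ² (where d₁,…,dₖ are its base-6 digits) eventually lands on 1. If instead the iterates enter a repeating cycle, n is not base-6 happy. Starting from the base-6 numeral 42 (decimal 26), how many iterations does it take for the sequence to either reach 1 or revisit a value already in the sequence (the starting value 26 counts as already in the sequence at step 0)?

26 = (4,2)_6 → 4² + 2² = 16 + 4 = 20
20 = (3,2)_6 → 3² + 2² = 9 + 4 = 13
13 = (2,1)_6 → 2² + 1² = 4 + 1 = 5
5 = (5)_6 → 5² = 25
25 = (4,1)_6 → 4² + 1² = 16 + 1 = 17
17 = (2,5)_6 → 2² + 5² = 4 + 25 = 29
29 = (4,5)_6 → 4² + 5² = 16 + 25 = 41
41 = (1,0,5)_6 → 1² + 0² + 5² = 1 + 0 + 25 = 26  — 26 repeats.
That took 8 steps.

8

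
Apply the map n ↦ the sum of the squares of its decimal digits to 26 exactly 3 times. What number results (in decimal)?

37

26 → 2² + 6² = 40
40 → 4² + 0² = 16
16 → 1² + 6² = 37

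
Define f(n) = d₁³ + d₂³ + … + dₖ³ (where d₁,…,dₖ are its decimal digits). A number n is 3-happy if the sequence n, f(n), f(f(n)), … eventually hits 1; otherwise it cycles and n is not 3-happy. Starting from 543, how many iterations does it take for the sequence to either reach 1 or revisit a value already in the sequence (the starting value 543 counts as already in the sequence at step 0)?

543 → 5³ + 4³ + 3³ = 125 + 64 + 27 = 216
216 → 2³ + 1³ + 6³ = 8 + 1 + 216 = 225
225 → 2³ + 2³ + 5³ = 8 + 8 + 125 = 141
141 → 1³ + 4³ + 1³ = 1 + 64 + 1 = 66
66 → 6³ + 6³ = 216 + 216 = 432
432 → 4³ + 3³ + 2³ = 64 + 27 + 8 = 99
99 → 9³ + 9³ = 729 + 729 = 1458
1458 → 1³ + 4³ + 5³ + 8³ = 1 + 64 + 125 + 512 = 702
702 → 7³ + 0³ + 2³ = 343 + 0 + 8 = 351
351 → 3³ + 5³ + 1³ = 27 + 125 + 1 = 153
153 → 1³ + 5³ + 3³ = 1 + 125 + 27 = 153  — 153 repeats.
That took 11 steps.

11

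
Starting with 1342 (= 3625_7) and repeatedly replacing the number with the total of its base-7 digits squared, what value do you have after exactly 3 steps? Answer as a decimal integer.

1342 = (3,6,2,5)_7 → 3² + 6² + 2² + 5² = 9 + 36 + 4 + 25 = 74
74 = (1,3,4)_7 → 1² + 3² + 4² = 1 + 9 + 16 = 26
26 = (3,5)_7 → 3² + 5² = 9 + 25 = 34

34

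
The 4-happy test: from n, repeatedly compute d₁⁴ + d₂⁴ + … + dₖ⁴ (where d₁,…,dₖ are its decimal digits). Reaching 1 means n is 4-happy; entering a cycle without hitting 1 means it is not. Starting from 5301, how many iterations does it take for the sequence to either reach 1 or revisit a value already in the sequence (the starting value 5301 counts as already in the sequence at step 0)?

14

5301 → 5⁴ + 3⁴ + 0⁴ + 1⁴ = 707
707 → 7⁴ + 0⁴ + 7⁴ = 4802
4802 → 4⁴ + 8⁴ + 0⁴ + 2⁴ = 4368
4368 → 4⁴ + 3⁴ + 6⁴ + 8⁴ = 5729
5729 → 5⁴ + 7⁴ + 2⁴ + 9⁴ = 9603
9603 → 9⁴ + 6⁴ + 0⁴ + 3⁴ = 7938
7938 → 7⁴ + 9⁴ + 3⁴ + 8⁴ = 13139
13139 → 1⁴ + 3⁴ + 1⁴ + 3⁴ + 9⁴ = 6725
6725 → 6⁴ + 7⁴ + 2⁴ + 5⁴ = 4338
4338 → 4⁴ + 3⁴ + 3⁴ + 8⁴ = 4514
4514 → 4⁴ + 5⁴ + 1⁴ + 4⁴ = 1138
1138 → 1⁴ + 1⁴ + 3⁴ + 8⁴ = 4179
4179 → 4⁴ + 1⁴ + 7⁴ + 9⁴ = 9219
9219 → 9⁴ + 2⁴ + 1⁴ + 9⁴ = 13139  — 13139 repeats.
That took 14 steps.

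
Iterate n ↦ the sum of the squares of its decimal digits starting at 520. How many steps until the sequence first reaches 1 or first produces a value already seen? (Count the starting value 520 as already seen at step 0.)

11

520 → 29
29 → 85
85 → 89
89 → 145
145 → 42
42 → 20
20 → 4
4 → 16
16 → 37
37 → 58
58 → 89  — 89 repeats.
That took 11 steps.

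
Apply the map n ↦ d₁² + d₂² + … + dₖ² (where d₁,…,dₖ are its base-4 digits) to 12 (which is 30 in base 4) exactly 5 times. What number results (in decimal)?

1

12 = (3,0)_4 → 3² + 0² = 9
9 = (2,1)_4 → 2² + 1² = 5
5 = (1,1)_4 → 1² + 1² = 2
2 = (2)_4 → 2² = 4
4 = (1,0)_4 → 1² + 0² = 1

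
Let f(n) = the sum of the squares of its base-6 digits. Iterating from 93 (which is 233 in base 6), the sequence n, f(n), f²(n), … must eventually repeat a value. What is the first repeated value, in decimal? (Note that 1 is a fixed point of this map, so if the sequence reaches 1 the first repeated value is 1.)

93 = (2,3,3)_6 → 2² + 3² + 3² = 4 + 9 + 9 = 22
22 = (3,4)_6 → 3² + 4² = 9 + 16 = 25
25 = (4,1)_6 → 4² + 1² = 16 + 1 = 17
17 = (2,5)_6 → 2² + 5² = 4 + 25 = 29
29 = (4,5)_6 → 4² + 5² = 16 + 25 = 41
41 = (1,0,5)_6 → 1² + 0² + 5² = 1 + 0 + 25 = 26
26 = (4,2)_6 → 4² + 2² = 16 + 4 = 20
20 = (3,2)_6 → 3² + 2² = 9 + 4 = 13
13 = (2,1)_6 → 2² + 1² = 4 + 1 = 5
5 = (5)_6 → 5² = 25  — 25 already appeared earlier.

25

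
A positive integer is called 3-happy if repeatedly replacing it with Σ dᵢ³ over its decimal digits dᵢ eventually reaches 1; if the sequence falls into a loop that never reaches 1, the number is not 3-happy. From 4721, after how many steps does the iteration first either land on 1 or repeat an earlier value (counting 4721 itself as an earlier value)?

9

4721 → 4³ + 7³ + 2³ + 1³ = 416
416 → 4³ + 1³ + 6³ = 281
281 → 2³ + 8³ + 1³ = 521
521 → 5³ + 2³ + 1³ = 134
134 → 1³ + 3³ + 4³ = 92
92 → 9³ + 2³ = 737
737 → 7³ + 3³ + 7³ = 713
713 → 7³ + 1³ + 3³ = 371
371 → 3³ + 7³ + 1³ = 371  — 371 repeats.
That took 9 steps.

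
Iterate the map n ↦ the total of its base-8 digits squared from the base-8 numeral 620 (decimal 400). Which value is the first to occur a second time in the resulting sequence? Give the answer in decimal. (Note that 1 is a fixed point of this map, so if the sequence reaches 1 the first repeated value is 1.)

400 = (6,2,0)_8 → 40
40 = (5,0)_8 → 25
25 = (3,1)_8 → 10
10 = (1,2)_8 → 5
5 = (5)_8 → 25  — 25 already appeared earlier.

25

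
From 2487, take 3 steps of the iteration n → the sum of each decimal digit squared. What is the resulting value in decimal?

2487 → 2² + 4² + 8² + 7² = 133
133 → 1² + 3² + 3² = 19
19 → 1² + 9² = 82

82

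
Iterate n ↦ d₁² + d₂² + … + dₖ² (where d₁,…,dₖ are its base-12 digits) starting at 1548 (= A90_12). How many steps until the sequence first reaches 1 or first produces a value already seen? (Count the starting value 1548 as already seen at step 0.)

1548 = (10,9,0)_12 → 181
181 = (1,3,1)_12 → 11
11 = (11)_12 → 121
121 = (10,1)_12 → 101
101 = (8,5)_12 → 89
89 = (7,5)_12 → 74
74 = (6,2)_12 → 40
40 = (3,4)_12 → 25
25 = (2,1)_12 → 5
5 = (5)_12 → 25  — 25 repeats.
That took 10 steps.

10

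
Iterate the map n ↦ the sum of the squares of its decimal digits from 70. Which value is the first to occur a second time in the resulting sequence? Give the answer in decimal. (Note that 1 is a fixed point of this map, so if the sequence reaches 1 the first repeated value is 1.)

70 → 7² + 0² = 49 + 0 = 49
49 → 4² + 9² = 16 + 81 = 97
97 → 9² + 7² = 81 + 49 = 130
130 → 1² + 3² + 0² = 1 + 9 + 0 = 10
10 → 1² + 0² = 1 + 0 = 1  — reached the fixed point 1.
1 → 1, so 1 is the first repeated value.

1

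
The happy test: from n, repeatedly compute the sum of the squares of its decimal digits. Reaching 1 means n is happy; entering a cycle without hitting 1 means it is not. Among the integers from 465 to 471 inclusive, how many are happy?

1

465: 465 → 77 → 98 → 145 → 42 → 20 → 4 → 16 → 37 → 58 → 89 → 145  (repeats 145)
466: 466 → 88 → 128 → 69 → 117 → 51 → 26 → 40 → 16 → 37 → 58 → 89 → 145 → 42 → 20 → 4 → 16  (repeats 16)
467: 467 → 101 → 2 → 4 → 16 → 37 → 58 → 89 → 145 → 42 → 20 → 4  (repeats 4)
468: 468 → 116 → 38 → 73 → 58 → 89 → 145 → 42 → 20 → 4 → 16 → 37 → 58  (repeats 58)
469: 469 → 133 → 19 → 82 → 68 → 100 → 1  (reaches 1)
470: 470 → 65 → 61 → 37 → 58 → 89 → 145 → 42 → 20 → 4 → 16 → 37  (repeats 37)
471: 471 → 66 → 72 → 53 → 34 → 25 → 29 → 85 → 89 → 145 → 42 → 20 → 4 → 16 → 37 → 58 → 89  (repeats 89)
happy: 469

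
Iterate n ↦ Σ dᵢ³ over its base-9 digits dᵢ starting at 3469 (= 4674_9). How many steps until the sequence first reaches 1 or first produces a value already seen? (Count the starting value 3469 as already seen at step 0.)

6

3469 = (4,6,7,4)_9 → 4³ + 6³ + 7³ + 4³ = 687
687 = (8,4,3)_9 → 8³ + 4³ + 3³ = 603
603 = (7,4,0)_9 → 7³ + 4³ + 0³ = 407
407 = (5,0,2)_9 → 5³ + 0³ + 2³ = 133
133 = (1,5,7)_9 → 1³ + 5³ + 7³ = 469
469 = (5,7,1)_9 → 5³ + 7³ + 1³ = 469  — 469 repeats.
That took 6 steps.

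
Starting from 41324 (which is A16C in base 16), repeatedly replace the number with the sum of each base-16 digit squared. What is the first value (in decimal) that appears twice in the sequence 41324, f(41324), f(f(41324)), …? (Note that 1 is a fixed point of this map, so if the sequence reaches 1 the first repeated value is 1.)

41324 = (10,1,6,12)_16 → 10² + 1² + 6² + 12² = 281
281 = (1,1,9)_16 → 1² + 1² + 9² = 83
83 = (5,3)_16 → 5² + 3² = 34
34 = (2,2)_16 → 2² + 2² = 8
8 = (8)_16 → 8² = 64
64 = (4,0)_16 → 4² + 0² = 16
16 = (1,0)_16 → 1² + 0² = 1  — reached the fixed point 1.
1 → 1, so 1 is the first repeated value.

1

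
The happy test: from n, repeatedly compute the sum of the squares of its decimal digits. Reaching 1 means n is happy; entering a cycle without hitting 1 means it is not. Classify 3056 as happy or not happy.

happy

3056 → 3² + 0² + 5² + 6² = 9 + 0 + 25 + 36 = 70
70 → 7² + 0² = 49 + 0 = 49
49 → 4² + 9² = 16 + 81 = 97
97 → 9² + 7² = 81 + 49 = 130
130 → 1² + 3² + 0² = 1 + 9 + 0 = 10
10 → 1² + 0² = 1 + 0 = 1  — reached 1.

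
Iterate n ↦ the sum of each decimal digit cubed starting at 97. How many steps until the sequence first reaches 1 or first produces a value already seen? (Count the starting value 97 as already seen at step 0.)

97 → 1072
1072 → 352
352 → 160
160 → 217
217 → 352  — 352 repeats.
That took 5 steps.

5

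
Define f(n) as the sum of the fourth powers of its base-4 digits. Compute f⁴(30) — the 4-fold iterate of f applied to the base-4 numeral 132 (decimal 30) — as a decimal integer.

2

30 = (1,3,2)_4 → 1⁴ + 3⁴ + 2⁴ = 98
98 = (1,2,0,2)_4 → 1⁴ + 2⁴ + 0⁴ + 2⁴ = 33
33 = (2,0,1)_4 → 2⁴ + 0⁴ + 1⁴ = 17
17 = (1,0,1)_4 → 1⁴ + 0⁴ + 1⁴ = 2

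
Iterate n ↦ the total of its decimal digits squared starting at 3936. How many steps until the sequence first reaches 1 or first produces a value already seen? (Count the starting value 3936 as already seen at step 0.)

3936 → 3² + 9² + 3² + 6² = 135
135 → 1² + 3² + 5² = 35
35 → 3² + 5² = 34
34 → 3² + 4² = 25
25 → 2² + 5² = 29
29 → 2² + 9² = 85
85 → 8² + 5² = 89
89 → 8² + 9² = 145
145 → 1² + 4² + 5² = 42
42 → 4² + 2² = 20
20 → 2² + 0² = 4
4 → 4² = 16
16 → 1² + 6² = 37
37 → 3² + 7² = 58
58 → 5² + 8² = 89  — 89 repeats.
That took 15 steps.

15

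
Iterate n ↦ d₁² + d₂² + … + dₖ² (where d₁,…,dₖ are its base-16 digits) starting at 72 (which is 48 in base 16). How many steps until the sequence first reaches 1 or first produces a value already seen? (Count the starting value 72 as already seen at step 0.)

14

72 = (4,8)_16 → 4² + 8² = 80
80 = (5,0)_16 → 5² + 0² = 25
25 = (1,9)_16 → 1² + 9² = 82
82 = (5,2)_16 → 5² + 2² = 29
29 = (1,13)_16 → 1² + 13² = 170
170 = (10,10)_16 → 10² + 10² = 200
200 = (12,8)_16 → 12² + 8² = 208
208 = (13,0)_16 → 13² + 0² = 169
169 = (10,9)_16 → 10² + 9² = 181
181 = (11,5)_16 → 11² + 5² = 146
146 = (9,2)_16 → 9² + 2² = 85
85 = (5,5)_16 → 5² + 5² = 50
50 = (3,2)_16 → 3² + 2² = 13
13 = (13)_16 → 13² = 169  — 169 repeats.
That took 14 steps.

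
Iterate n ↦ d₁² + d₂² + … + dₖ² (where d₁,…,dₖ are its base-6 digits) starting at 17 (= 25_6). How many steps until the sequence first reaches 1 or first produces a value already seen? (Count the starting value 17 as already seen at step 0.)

8

17 = (2,5)_6 → 2² + 5² = 29
29 = (4,5)_6 → 4² + 5² = 41
41 = (1,0,5)_6 → 1² + 0² + 5² = 26
26 = (4,2)_6 → 4² + 2² = 20
20 = (3,2)_6 → 3² + 2² = 13
13 = (2,1)_6 → 2² + 1² = 5
5 = (5)_6 → 5² = 25
25 = (4,1)_6 → 4² + 1² = 17  — 17 repeats.
That took 8 steps.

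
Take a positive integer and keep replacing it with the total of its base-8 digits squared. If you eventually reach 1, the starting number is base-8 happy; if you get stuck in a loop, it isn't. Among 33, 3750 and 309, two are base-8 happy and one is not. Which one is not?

33: 33 → 17 → 5 → 25 → 10 → 5  — repeats 5 (not base-8 happy)
3750: 3750 → 105 → 27 → 18 → 8 → 1  — reaches 1 (base-8 happy)
309: 309 → 77 → 27 → 18 → 8 → 1  — reaches 1 (base-8 happy)

33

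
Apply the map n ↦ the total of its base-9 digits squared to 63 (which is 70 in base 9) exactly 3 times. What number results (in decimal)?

63 = (7,0)_9 → 7² + 0² = 49 + 0 = 49
49 = (5,4)_9 → 5² + 4² = 25 + 16 = 41
41 = (4,5)_9 → 4² + 5² = 16 + 25 = 41

41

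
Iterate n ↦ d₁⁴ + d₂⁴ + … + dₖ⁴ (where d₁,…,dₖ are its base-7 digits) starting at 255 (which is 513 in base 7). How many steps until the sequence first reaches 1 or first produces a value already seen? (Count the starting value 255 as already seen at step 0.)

255 = (5,1,3)_7 → 5⁴ + 1⁴ + 3⁴ = 707
707 = (2,0,3,0)_7 → 2⁴ + 0⁴ + 3⁴ + 0⁴ = 97
97 = (1,6,6)_7 → 1⁴ + 6⁴ + 6⁴ = 2593
2593 = (1,0,3,6,3)_7 → 1⁴ + 0⁴ + 3⁴ + 6⁴ + 3⁴ = 1459
1459 = (4,1,5,3)_7 → 4⁴ + 1⁴ + 5⁴ + 3⁴ = 963
963 = (2,5,4,4)_7 → 2⁴ + 5⁴ + 4⁴ + 4⁴ = 1153
1153 = (3,2,3,5)_7 → 3⁴ + 2⁴ + 3⁴ + 5⁴ = 803
803 = (2,2,2,5)_7 → 2⁴ + 2⁴ + 2⁴ + 5⁴ = 673
673 = (1,6,5,1)_7 → 1⁴ + 6⁴ + 5⁴ + 1⁴ = 1923
1923 = (5,4,1,5)_7 → 5⁴ + 4⁴ + 1⁴ + 5⁴ = 1507
1507 = (4,2,5,2)_7 → 4⁴ + 2⁴ + 5⁴ + 2⁴ = 913
913 = (2,4,4,3)_7 → 2⁴ + 4⁴ + 4⁴ + 3⁴ = 609
609 = (1,5,3,0)_7 → 1⁴ + 5⁴ + 3⁴ + 0⁴ = 707  — 707 repeats.
That took 13 steps.

13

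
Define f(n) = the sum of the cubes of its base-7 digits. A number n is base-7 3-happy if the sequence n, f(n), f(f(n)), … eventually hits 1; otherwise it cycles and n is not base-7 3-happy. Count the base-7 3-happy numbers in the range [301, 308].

301: 301 → 217 → 91 → 217  (repeats 217)
302: 302 → 218 → 92 → 218  (repeats 218)
303: 303 → 225 → 129 → 99 → 9 → 9  (repeats 9)
304: 304 → 244 → 496 → 244  (repeats 244)
305: 305 → 281 → 251 → 341 → 557 → 137 → 197 → 65 → 17 → 35 → 125 → 251  (repeats 251)
306: 306 → 342 → 648 → 282 → 258 → 342  (repeats 342)
307: 307 → 433 → 343 → 1  (reaches 1)
308: 308 → 224 → 128 → 80 → 92 → 218 → 92  (repeats 92)
base-7 3-happy: 307

1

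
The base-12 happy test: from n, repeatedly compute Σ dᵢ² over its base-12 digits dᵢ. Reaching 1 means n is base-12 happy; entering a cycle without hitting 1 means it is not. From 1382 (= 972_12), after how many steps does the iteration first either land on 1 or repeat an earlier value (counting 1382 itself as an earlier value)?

1382 = (9,7,2)_12 → 9² + 7² + 2² = 81 + 49 + 4 = 134
134 = (11,2)_12 → 11² + 2² = 121 + 4 = 125
125 = (10,5)_12 → 10² + 5² = 100 + 25 = 125  — 125 repeats.
That took 3 steps.

3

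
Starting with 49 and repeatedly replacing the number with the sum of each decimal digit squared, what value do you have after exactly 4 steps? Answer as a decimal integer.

49 → 4² + 9² = 97
97 → 9² + 7² = 130
130 → 1² + 3² + 0² = 10
10 → 1² + 0² = 1

1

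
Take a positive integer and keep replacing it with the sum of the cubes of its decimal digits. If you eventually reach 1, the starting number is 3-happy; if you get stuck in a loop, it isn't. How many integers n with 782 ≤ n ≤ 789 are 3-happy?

782: 782 → 863 → 755 → 593 → 881 → 1025 → 134 → 92 → 737 → 713 → 371 → 371  — not 3-happy
783: 783 → 882 → 1032 → 36 → 243 → 99 → 1458 → 702 → 351 → 153 → 153  — not 3-happy
784: 784 → 919 → 1459 → 919  — not 3-happy
785: 785 → 980 → 1241 → 74 → 407 → 407  — not 3-happy
786: 786 → 1071 → 345 → 216 → 225 → 141 → 66 → 432 → 99 → 1458 → 702 → 351 → 153 → 153  — not 3-happy
787: 787 → 1198 → 1243 → 100 → 1  — 3-happy
788: 788 → 1367 → 587 → 980 → 1241 → 74 → 407 → 407  — not 3-happy
789: 789 → 1584 → 702 → 351 → 153 → 153  — not 3-happy
3-happy: 787

1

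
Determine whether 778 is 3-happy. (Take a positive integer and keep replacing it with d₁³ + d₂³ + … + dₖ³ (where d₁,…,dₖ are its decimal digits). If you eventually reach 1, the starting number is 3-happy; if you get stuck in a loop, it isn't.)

778 → 7³ + 7³ + 8³ = 1198
1198 → 1³ + 1³ + 9³ + 8³ = 1243
1243 → 1³ + 2³ + 4³ + 3³ = 100
100 → 1³ + 0³ + 0³ = 1  — reached 1.

3-happy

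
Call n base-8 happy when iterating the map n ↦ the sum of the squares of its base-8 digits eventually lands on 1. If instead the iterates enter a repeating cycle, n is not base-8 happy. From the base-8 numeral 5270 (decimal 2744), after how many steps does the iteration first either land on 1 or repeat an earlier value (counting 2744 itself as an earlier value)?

2744 = (5,2,7,0)_8 → 5² + 2² + 7² + 0² = 78
78 = (1,1,6)_8 → 1² + 1² + 6² = 38
38 = (4,6)_8 → 4² + 6² = 52
52 = (6,4)_8 → 6² + 4² = 52  — 52 repeats.
That took 4 steps.

4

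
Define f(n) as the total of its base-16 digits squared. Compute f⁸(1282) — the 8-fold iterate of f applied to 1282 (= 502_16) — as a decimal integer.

85

1282 = (5,0,2)_16 → 5² + 0² + 2² = 29
29 = (1,13)_16 → 1² + 13² = 170
170 = (10,10)_16 → 10² + 10² = 200
200 = (12,8)_16 → 12² + 8² = 208
208 = (13,0)_16 → 13² + 0² = 169
169 = (10,9)_16 → 10² + 9² = 181
181 = (11,5)_16 → 11² + 5² = 146
146 = (9,2)_16 → 9² + 2² = 85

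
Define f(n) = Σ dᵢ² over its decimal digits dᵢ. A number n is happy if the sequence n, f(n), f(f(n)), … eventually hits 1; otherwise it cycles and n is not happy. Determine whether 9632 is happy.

happy

9632 → 9² + 6² + 3² + 2² = 130
130 → 1² + 3² + 0² = 10
10 → 1² + 0² = 1  — reached 1.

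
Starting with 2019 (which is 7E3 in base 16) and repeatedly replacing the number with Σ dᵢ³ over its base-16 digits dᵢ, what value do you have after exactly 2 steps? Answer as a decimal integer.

2019 = (7,14,3)_16 → 7³ + 14³ + 3³ = 343 + 2744 + 27 = 3114
3114 = (12,2,10)_16 → 12³ + 2³ + 10³ = 1728 + 8 + 1000 = 2736

2736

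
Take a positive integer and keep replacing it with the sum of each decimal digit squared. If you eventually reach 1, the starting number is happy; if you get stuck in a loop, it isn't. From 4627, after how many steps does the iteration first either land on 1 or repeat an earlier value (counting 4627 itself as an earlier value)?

12

4627 → 4² + 6² + 2² + 7² = 16 + 36 + 4 + 49 = 105
105 → 1² + 0² + 5² = 1 + 0 + 25 = 26
26 → 2² + 6² = 4 + 36 = 40
40 → 4² + 0² = 16 + 0 = 16
16 → 1² + 6² = 1 + 36 = 37
37 → 3² + 7² = 9 + 49 = 58
58 → 5² + 8² = 25 + 64 = 89
89 → 8² + 9² = 64 + 81 = 145
145 → 1² + 4² + 5² = 1 + 16 + 25 = 42
42 → 4² + 2² = 16 + 4 = 20
20 → 2² + 0² = 4 + 0 = 4
4 → 4² = 16  — 16 repeats.
That took 12 steps.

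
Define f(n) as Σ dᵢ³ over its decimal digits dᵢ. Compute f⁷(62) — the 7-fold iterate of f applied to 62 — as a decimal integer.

62 → 6³ + 2³ = 216 + 8 = 224
224 → 2³ + 2³ + 4³ = 8 + 8 + 64 = 80
80 → 8³ + 0³ = 512 + 0 = 512
512 → 5³ + 1³ + 2³ = 125 + 1 + 8 = 134
134 → 1³ + 3³ + 4³ = 1 + 27 + 64 = 92
92 → 9³ + 2³ = 729 + 8 = 737
737 → 7³ + 3³ + 7³ = 343 + 27 + 343 = 713

713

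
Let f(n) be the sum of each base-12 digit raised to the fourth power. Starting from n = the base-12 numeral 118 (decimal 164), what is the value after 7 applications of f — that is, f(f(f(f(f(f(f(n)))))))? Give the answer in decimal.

20016

164 = (1,1,8)_12 → 1⁴ + 1⁴ + 8⁴ = 1 + 1 + 4096 = 4098
4098 = (2,4,5,6)_12 → 2⁴ + 4⁴ + 5⁴ + 6⁴ = 16 + 256 + 625 + 1296 = 2193
2193 = (1,3,2,9)_12 → 1⁴ + 3⁴ + 2⁴ + 9⁴ = 1 + 81 + 16 + 6561 = 6659
6659 = (3,10,2,11)_12 → 3⁴ + 10⁴ + 2⁴ + 11⁴ = 81 + 10000 + 16 + 14641 = 24738
24738 = (1,2,3,9,6)_12 → 1⁴ + 2⁴ + 3⁴ + 9⁴ + 6⁴ = 1 + 16 + 81 + 6561 + 1296 = 7955
7955 = (4,7,2,11)_12 → 4⁴ + 7⁴ + 2⁴ + 11⁴ = 256 + 2401 + 16 + 14641 = 17314
17314 = (10,0,2,10)_12 → 10⁴ + 0⁴ + 2⁴ + 10⁴ = 10000 + 0 + 16 + 10000 = 20016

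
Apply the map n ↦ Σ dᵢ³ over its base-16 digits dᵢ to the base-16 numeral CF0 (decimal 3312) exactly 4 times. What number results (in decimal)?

3312 = (12,15,0)_16 → 12³ + 15³ + 0³ = 5103
5103 = (1,3,14,15)_16 → 1³ + 3³ + 14³ + 15³ = 6147
6147 = (1,8,0,3)_16 → 1³ + 8³ + 0³ + 3³ = 540
540 = (2,1,12)_16 → 2³ + 1³ + 12³ = 1737

1737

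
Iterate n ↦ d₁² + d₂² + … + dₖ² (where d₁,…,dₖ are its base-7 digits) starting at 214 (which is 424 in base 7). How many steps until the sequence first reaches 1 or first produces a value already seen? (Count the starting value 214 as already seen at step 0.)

214 = (4,2,4)_7 → 4² + 2² + 4² = 16 + 4 + 16 = 36
36 = (5,1)_7 → 5² + 1² = 25 + 1 = 26
26 = (3,5)_7 → 3² + 5² = 9 + 25 = 34
34 = (4,6)_7 → 4² + 6² = 16 + 36 = 52
52 = (1,0,3)_7 → 1² + 0² + 3² = 1 + 0 + 9 = 10
10 = (1,3)_7 → 1² + 3² = 1 + 9 = 10  — 10 repeats.
That took 6 steps.

6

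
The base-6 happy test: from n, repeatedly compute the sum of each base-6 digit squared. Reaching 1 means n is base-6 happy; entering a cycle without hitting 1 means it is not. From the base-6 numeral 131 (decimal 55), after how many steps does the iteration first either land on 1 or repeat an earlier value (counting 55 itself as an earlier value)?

55 = (1,3,1)_6 → 1² + 3² + 1² = 11
11 = (1,5)_6 → 1² + 5² = 26
26 = (4,2)_6 → 4² + 2² = 20
20 = (3,2)_6 → 3² + 2² = 13
13 = (2,1)_6 → 2² + 1² = 5
5 = (5)_6 → 5² = 25
25 = (4,1)_6 → 4² + 1² = 17
17 = (2,5)_6 → 2² + 5² = 29
29 = (4,5)_6 → 4² + 5² = 41
41 = (1,0,5)_6 → 1² + 0² + 5² = 26  — 26 repeats.
That took 10 steps.

10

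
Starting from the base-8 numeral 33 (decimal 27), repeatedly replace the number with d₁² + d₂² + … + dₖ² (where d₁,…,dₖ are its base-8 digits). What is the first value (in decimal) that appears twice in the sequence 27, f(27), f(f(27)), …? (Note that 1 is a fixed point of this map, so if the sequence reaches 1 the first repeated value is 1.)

27 = (3,3)_8 → 3² + 3² = 18
18 = (2,2)_8 → 2² + 2² = 8
8 = (1,0)_8 → 1² + 0² = 1  — reached the fixed point 1.
1 → 1, so 1 is the first repeated value.

1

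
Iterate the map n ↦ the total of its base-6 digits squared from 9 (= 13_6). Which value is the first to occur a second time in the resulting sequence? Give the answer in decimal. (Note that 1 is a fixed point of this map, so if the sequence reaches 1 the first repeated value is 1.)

9 = (1,3)_6 → 1² + 3² = 1 + 9 = 10
10 = (1,4)_6 → 1² + 4² = 1 + 16 = 17
17 = (2,5)_6 → 2² + 5² = 4 + 25 = 29
29 = (4,5)_6 → 4² + 5² = 16 + 25 = 41
41 = (1,0,5)_6 → 1² + 0² + 5² = 1 + 0 + 25 = 26
26 = (4,2)_6 → 4² + 2² = 16 + 4 = 20
20 = (3,2)_6 → 3² + 2² = 9 + 4 = 13
13 = (2,1)_6 → 2² + 1² = 4 + 1 = 5
5 = (5)_6 → 5² = 25
25 = (4,1)_6 → 4² + 1² = 16 + 1 = 17  — 17 already appeared earlier.

17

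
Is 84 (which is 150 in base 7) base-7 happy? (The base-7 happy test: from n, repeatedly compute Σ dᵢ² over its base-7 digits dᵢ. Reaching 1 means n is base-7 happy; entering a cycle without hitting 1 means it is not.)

84 = (1,5,0)_7 → 26
26 = (3,5)_7 → 34
34 = (4,6)_7 → 52
52 = (1,0,3)_7 → 10
10 = (1,3)_7 → 10  — 10 already seen; the sequence cycles without reaching 1.

not base-7 happy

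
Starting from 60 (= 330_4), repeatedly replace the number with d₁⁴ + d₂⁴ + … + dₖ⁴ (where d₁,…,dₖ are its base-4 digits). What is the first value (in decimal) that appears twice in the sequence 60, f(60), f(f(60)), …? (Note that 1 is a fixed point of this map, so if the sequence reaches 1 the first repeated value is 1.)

60 = (3,3,0)_4 → 3⁴ + 3⁴ + 0⁴ = 81 + 81 + 0 = 162
162 = (2,2,0,2)_4 → 2⁴ + 2⁴ + 0⁴ + 2⁴ = 16 + 16 + 0 + 16 = 48
48 = (3,0,0)_4 → 3⁴ + 0⁴ + 0⁴ = 81 + 0 + 0 = 81
81 = (1,1,0,1)_4 → 1⁴ + 1⁴ + 0⁴ + 1⁴ = 1 + 1 + 0 + 1 = 3
3 = (3)_4 → 3⁴ = 81  — 81 already appeared earlier.

81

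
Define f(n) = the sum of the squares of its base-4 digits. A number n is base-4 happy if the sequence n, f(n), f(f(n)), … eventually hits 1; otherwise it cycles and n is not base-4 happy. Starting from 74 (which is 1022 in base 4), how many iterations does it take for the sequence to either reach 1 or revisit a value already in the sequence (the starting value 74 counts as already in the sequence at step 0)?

74 = (1,0,2,2)_4 → 1² + 0² + 2² + 2² = 9
9 = (2,1)_4 → 2² + 1² = 5
5 = (1,1)_4 → 1² + 1² = 2
2 = (2)_4 → 2² = 4
4 = (1,0)_4 → 1² + 0² = 1  — reached 1.
That took 5 steps.

5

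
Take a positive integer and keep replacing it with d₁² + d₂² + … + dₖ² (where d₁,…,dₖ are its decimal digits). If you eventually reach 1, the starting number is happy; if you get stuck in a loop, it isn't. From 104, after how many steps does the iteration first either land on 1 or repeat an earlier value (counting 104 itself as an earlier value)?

14

104 → 17
17 → 50
50 → 25
25 → 29
29 → 85
85 → 89
89 → 145
145 → 42
42 → 20
20 → 4
4 → 16
16 → 37
37 → 58
58 → 89  — 89 repeats.
That took 14 steps.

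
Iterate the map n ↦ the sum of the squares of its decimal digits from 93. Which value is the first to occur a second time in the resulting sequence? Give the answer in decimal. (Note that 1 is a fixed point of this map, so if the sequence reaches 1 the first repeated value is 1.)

37

93 → 9² + 3² = 81 + 9 = 90
90 → 9² + 0² = 81 + 0 = 81
81 → 8² + 1² = 64 + 1 = 65
65 → 6² + 5² = 36 + 25 = 61
61 → 6² + 1² = 36 + 1 = 37
37 → 3² + 7² = 9 + 49 = 58
58 → 5² + 8² = 25 + 64 = 89
89 → 8² + 9² = 64 + 81 = 145
145 → 1² + 4² + 5² = 1 + 16 + 25 = 42
42 → 4² + 2² = 16 + 4 = 20
20 → 2² + 0² = 4 + 0 = 4
4 → 4² = 16
16 → 1² + 6² = 1 + 36 = 37  — 37 already appeared earlier.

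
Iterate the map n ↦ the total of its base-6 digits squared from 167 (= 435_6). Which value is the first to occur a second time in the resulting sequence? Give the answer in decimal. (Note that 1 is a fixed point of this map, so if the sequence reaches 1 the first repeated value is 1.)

167 = (4,3,5)_6 → 4² + 3² + 5² = 50
50 = (1,2,2)_6 → 1² + 2² + 2² = 9
9 = (1,3)_6 → 1² + 3² = 10
10 = (1,4)_6 → 1² + 4² = 17
17 = (2,5)_6 → 2² + 5² = 29
29 = (4,5)_6 → 4² + 5² = 41
41 = (1,0,5)_6 → 1² + 0² + 5² = 26
26 = (4,2)_6 → 4² + 2² = 20
20 = (3,2)_6 → 3² + 2² = 13
13 = (2,1)_6 → 2² + 1² = 5
5 = (5)_6 → 5² = 25
25 = (4,1)_6 → 4² + 1² = 17  — 17 already appeared earlier.

17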